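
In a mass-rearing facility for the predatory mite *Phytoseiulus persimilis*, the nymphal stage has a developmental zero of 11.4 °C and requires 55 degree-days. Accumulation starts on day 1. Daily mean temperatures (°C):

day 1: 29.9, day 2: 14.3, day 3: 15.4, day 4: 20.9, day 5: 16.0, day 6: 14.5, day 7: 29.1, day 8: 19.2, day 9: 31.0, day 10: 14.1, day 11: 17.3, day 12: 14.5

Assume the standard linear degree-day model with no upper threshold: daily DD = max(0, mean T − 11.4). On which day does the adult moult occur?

day 7

Daily DD above 11.4 °C: 18.5, 2.9, 4.0, 9.5, 4.6, 3.1, 17.7, 7.8, 19.6, 2.7, 5.9, 3.1.
Cumulative: 18.5, 21.4, 25.4, 34.9, 39.5, 42.6, 60.3, 68.1, 87.7, 90.4, 96.3, 99.4.
The total first reaches 55 DD on day 7.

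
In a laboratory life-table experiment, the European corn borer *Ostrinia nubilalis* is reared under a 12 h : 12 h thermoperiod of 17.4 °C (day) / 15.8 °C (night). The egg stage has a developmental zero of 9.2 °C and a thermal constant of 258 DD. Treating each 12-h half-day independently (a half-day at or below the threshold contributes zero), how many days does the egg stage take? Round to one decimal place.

Day half: max(0, 17.4 − 9.2) × 0.5 = 8.2 × 0.5 = 4.10 DD.
Night half: max(0, 15.8 − 9.2) × 0.5 = 6.6 × 0.5 = 3.30 DD.
Per 24 h: 7.40 DD/day.
Duration = 258 / 7.40 = 34.865 ≈ 34.9 days.

34.9 days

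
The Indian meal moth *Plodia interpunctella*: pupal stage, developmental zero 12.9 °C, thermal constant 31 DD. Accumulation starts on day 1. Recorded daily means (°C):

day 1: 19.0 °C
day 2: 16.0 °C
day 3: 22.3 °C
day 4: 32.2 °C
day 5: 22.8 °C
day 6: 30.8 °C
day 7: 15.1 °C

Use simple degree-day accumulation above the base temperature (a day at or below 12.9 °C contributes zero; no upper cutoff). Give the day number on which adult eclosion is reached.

day 4

Daily DD above 12.9 °C: 6.1, 3.1, 9.4, 19.3, 9.9, 17.9, 2.2.
Cumulative: 6.1, 9.2, 18.6, 37.9, 47.8, 65.7, 67.9.
The total first reaches 31 DD on day 4.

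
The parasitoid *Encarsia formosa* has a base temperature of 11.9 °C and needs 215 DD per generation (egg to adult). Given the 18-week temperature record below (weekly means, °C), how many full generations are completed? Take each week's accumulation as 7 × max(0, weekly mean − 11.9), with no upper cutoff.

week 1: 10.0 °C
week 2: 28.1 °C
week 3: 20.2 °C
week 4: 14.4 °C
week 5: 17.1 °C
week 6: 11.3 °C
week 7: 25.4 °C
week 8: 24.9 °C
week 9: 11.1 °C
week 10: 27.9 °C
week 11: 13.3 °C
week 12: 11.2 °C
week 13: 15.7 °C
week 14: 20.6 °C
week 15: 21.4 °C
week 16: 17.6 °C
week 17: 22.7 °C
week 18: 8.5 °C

3 generations

Weekly DD (7 × max(0, T̄ − 11.9)): 0.0, 113.4, 58.1, 17.5, 36.4, 0.0, 94.5, 91.0, 0.0, 112.0, 9.8, 0.0, 26.6, 60.9, 66.5, 39.9, 75.6, 0.0.
Season total = 802.2 DD.
Complete generations = ⌊802.2 / 215⌋ = 3.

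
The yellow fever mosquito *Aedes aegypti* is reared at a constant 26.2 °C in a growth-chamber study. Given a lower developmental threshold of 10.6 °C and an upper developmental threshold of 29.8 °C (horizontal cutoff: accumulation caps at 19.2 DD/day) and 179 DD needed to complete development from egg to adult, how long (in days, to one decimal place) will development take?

11.5 days

Daily accumulation = 26.2 − 10.6 = 15.6 DD/day.
Duration = 179 / 15.6 = 11.474 ≈ 11.5 days.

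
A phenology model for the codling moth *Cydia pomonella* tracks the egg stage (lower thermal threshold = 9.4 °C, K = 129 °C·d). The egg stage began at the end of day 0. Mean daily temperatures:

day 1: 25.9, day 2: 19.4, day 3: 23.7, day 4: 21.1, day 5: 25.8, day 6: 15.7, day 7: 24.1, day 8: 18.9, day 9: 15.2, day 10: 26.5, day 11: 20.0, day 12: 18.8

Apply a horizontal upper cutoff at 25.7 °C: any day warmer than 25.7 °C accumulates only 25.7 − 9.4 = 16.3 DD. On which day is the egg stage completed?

day 11

Daily DD above 9.4 °C (capped at 16.3): 16.3, 10.0, 14.3, 11.7, 16.3, 6.3, 14.7, 9.5, 5.8, 16.3, 10.6, 9.4.
Cumulative: 16.3, 26.3, 40.6, 52.3, 68.6, 74.9, 89.6, 99.1, 104.9, 121.2, 131.8, 141.2.
The total first reaches 129 DD on day 11.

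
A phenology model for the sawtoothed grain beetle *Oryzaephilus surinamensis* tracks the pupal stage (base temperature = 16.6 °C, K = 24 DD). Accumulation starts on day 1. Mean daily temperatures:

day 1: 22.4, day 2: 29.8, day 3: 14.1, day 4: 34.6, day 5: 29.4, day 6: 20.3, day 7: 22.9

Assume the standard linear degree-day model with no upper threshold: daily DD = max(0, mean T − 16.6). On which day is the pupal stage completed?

day 4

Daily DD above 16.6 °C: 5.8, 13.2, 0.0, 18.0, 12.8, 3.7, 6.3.
Cumulative: 5.8, 19.0, 19.0, 37.0, 49.8, 53.5, 59.8.
The total first reaches 24 DD on day 4.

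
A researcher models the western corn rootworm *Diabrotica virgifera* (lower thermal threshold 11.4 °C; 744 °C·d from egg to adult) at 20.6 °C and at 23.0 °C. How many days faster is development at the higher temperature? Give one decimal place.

At 20.6 °C: 744 / (20.6 − 11.4) = 744 / 9.2 = 80.870 d.
At 23.0 °C: 744 / (23.0 − 11.4) = 744 / 11.6 = 64.138 d.
Difference = |80.870 − 64.138| = 16.732 ≈ 16.7 days.

16.7 days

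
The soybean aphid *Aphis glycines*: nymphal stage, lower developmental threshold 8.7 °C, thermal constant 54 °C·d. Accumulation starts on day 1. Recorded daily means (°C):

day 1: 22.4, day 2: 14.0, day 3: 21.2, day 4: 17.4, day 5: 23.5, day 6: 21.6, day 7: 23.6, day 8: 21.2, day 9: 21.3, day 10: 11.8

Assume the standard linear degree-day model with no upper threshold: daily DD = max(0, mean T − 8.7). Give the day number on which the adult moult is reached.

Daily DD above 8.7 °C: 13.7, 5.3, 12.5, 8.7, 14.8, 12.9, 14.9, 12.5, 12.6, 3.1.
Cumulative: 13.7, 19.0, 31.5, 40.2, 55.0, 67.9, 82.8, 95.3, 107.9, 111.0.
The total first reaches 54 DD on day 5.

day 5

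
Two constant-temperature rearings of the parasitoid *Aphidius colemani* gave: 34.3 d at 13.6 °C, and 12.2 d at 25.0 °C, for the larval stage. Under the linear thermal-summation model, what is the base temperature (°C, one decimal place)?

Under the model K = D·(T − T_b), so D₁·(T₁ − T_b) = D₂·(T₂ − T_b).
34.3·(13.6 − T_b) = 12.2·(25.0 − T_b)
T_b = (34.3·13.6 − 12.2·25.0) / (34.3 − 12.2) = 161.48 / 22.1 = 7.307 °C ≈ 7.3 °C.

7.3 °C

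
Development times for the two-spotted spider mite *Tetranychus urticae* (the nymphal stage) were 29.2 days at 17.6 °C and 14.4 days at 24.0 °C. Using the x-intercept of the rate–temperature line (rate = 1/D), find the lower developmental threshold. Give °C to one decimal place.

Linear rate model ⇒ the product D·(T − T_b) is constant across temperatures.
29.2·(17.6 − T_b) = 14.4·(24.0 − T_b)
T_b = (29.2·17.6 − 14.4·24.0) / (29.2 − 14.4) = 168.32 / 14.8 = 11.373 °C ≈ 11.4 °C.

11.4 °C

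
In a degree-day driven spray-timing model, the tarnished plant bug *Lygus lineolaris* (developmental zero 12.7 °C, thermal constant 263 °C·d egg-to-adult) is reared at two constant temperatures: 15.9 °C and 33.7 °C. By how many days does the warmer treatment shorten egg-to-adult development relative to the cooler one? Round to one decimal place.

69.7 days

At 15.9 °C: 263 / (15.9 − 12.7) = 263 / 3.2 = 82.187 d.
At 33.7 °C: 263 / (33.7 − 12.7) = 263 / 21.0 = 12.524 d.
Difference = |82.187 − 12.524| = 69.664 ≈ 69.7 days.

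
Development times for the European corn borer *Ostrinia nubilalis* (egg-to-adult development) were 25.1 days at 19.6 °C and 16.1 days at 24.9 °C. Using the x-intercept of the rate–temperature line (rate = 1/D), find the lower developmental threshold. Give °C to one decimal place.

10.1 °C

Under the model K = D·(T − T_b), so D₁·(T₁ − T_b) = D₂·(T₂ − T_b).
25.1·(19.6 − T_b) = 16.1·(24.9 − T_b)
T_b = (25.1·19.6 − 16.1·24.9) / (25.1 − 16.1) = 91.07 / 9.0 = 10.119 °C ≈ 10.1 °C.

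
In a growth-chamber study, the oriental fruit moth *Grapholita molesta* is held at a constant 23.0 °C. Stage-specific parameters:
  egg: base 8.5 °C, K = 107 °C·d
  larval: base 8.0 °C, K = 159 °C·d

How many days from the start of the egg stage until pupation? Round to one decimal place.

18.0 days

egg: 107 / (23.0 − 8.5) = 107 / 14.5 = 7.379 d.
larval: 159 / (23.0 − 8.0) = 159 / 15.0 = 10.600 d.
Sum = 17.979 ≈ 18.0 days.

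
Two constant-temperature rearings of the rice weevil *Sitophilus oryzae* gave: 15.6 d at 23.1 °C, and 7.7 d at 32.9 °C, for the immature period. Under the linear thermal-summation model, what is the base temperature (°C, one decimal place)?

13.5 °C

Under the model K = D·(T − T_b), so D₁·(T₁ − T_b) = D₂·(T₂ − T_b).
15.6·(23.1 − T_b) = 7.7·(32.9 − T_b)
T_b = (15.6·23.1 − 7.7·32.9) / (15.6 − 7.7) = 107.03 / 7.9 = 13.548 °C ≈ 13.5 °C.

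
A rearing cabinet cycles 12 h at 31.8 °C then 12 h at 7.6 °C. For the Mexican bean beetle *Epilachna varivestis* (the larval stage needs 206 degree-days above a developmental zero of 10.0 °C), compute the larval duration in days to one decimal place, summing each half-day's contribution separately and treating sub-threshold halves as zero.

18.9 days

Day half: max(0, 31.8 − 10.0) × 0.5 = 21.8 × 0.5 = 10.90 DD.
Night half: max(0, 7.6 − 10.0) × 0.5 = 0.0 × 0.5 = 0.00 DD.
Per 24 h: 10.90 DD/day.
Duration = 206 / 10.90 = 18.899 ≈ 18.9 days.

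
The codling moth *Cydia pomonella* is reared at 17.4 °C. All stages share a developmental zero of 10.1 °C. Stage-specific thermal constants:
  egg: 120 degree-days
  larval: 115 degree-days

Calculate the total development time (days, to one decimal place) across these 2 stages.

Daily accumulation at 17.4 °C = 17.4 − 10.1 = 7.3 DD/day.
Total K = 120 + 115 = 235 DD.
Total duration = 235 / 7.3 = 32.192 ≈ 32.2 days.

32.2 days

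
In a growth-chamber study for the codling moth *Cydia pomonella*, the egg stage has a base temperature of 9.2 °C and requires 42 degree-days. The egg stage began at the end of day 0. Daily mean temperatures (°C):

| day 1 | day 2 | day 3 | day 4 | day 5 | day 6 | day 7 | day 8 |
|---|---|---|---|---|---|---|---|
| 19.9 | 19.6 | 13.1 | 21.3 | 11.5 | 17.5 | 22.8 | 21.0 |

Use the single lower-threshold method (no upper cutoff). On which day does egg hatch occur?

day 6

Daily DD above 9.2 °C: 10.7, 10.4, 3.9, 12.1, 2.3, 8.3, 13.6, 11.8.
Cumulative: 10.7, 21.1, 25.0, 37.1, 39.4, 47.7, 61.3, 73.1.
The total first reaches 42 DD on day 6.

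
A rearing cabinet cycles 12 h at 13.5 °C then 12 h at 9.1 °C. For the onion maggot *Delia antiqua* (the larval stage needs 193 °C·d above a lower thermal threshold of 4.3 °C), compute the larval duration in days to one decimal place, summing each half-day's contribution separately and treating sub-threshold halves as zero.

27.6 days

Day half: max(0, 13.5 − 4.3) × 0.5 = 9.2 × 0.5 = 4.60 DD.
Night half: max(0, 9.1 − 4.3) × 0.5 = 4.8 × 0.5 = 2.40 DD.
Per 24 h: 7.00 DD/day.
Duration = 193 / 7.00 = 27.571 ≈ 27.6 days.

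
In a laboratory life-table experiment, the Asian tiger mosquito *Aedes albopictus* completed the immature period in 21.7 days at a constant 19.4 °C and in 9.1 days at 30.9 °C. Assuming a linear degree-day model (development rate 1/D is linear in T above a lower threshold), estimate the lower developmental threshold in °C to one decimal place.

11.1 °C

Linear rate model ⇒ the product D·(T − T_b) is constant across temperatures.
21.7·(19.4 − T_b) = 9.1·(30.9 − T_b)
T_b = (21.7·19.4 − 9.1·30.9) / (21.7 − 9.1) = 139.79 / 12.6 = 11.094 °C ≈ 11.1 °C.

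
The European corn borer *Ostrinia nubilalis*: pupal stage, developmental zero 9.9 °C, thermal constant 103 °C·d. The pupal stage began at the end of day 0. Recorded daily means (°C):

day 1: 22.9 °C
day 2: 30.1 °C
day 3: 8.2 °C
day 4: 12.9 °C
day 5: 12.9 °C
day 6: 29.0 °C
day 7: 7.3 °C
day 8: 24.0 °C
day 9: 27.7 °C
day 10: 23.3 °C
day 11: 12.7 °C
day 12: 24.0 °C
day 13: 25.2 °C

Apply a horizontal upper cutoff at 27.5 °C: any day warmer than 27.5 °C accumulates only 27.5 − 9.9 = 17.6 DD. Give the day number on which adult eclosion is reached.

Daily DD above 9.9 °C (capped at 17.6): 13.0, 17.6, 0.0, 3.0, 3.0, 17.6, 0.0, 14.1, 17.6, 13.4, 2.8, 14.1, 15.3.
Cumulative: 13.0, 30.6, 30.6, 33.6, 36.6, 54.2, 54.2, 68.3, 85.9, 99.3, 102.1, 116.2, 131.5.
The total first reaches 103 DD on day 12.

day 12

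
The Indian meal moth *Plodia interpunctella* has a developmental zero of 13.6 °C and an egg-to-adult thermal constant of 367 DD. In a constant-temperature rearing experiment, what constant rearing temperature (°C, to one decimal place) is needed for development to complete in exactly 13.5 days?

Required daily accumulation = 367 / 13.5 = 27.185 DD/day.
T = T_base + 27.185 = 13.6 + 27.185 = 40.785 ≈ 40.8 °C.

40.8 °C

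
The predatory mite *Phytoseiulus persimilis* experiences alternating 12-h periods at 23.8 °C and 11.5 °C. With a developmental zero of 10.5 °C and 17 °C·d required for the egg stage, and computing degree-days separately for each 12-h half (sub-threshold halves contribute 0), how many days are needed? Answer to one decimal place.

Day half: max(0, 23.8 − 10.5) × 0.5 = 13.3 × 0.5 = 6.65 DD.
Night half: max(0, 11.5 − 10.5) × 0.5 = 1.0 × 0.5 = 0.50 DD.
Per 24 h: 7.15 DD/day.
Duration = 17 / 7.15 = 2.378 ≈ 2.4 days.

2.4 days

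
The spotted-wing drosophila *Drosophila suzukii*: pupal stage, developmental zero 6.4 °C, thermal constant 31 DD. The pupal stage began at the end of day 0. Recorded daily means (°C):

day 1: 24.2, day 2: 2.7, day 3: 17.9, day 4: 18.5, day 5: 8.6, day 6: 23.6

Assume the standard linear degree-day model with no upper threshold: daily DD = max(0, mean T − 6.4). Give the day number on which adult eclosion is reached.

Daily DD above 6.4 °C: 17.8, 0.0, 11.5, 12.1, 2.2, 17.2.
Cumulative: 17.8, 17.8, 29.3, 41.4, 43.6, 60.8.
The total first reaches 31 DD on day 4.

day 4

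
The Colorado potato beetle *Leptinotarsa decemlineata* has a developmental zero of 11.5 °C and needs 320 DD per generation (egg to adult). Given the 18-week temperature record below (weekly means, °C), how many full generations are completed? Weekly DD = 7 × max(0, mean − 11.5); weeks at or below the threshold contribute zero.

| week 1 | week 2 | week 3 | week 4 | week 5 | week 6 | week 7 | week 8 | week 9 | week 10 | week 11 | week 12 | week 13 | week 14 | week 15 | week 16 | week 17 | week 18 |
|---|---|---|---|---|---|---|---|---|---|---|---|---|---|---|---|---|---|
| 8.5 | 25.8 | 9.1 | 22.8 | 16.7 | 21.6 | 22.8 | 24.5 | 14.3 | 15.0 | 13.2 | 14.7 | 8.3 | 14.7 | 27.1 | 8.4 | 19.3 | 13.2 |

Weekly DD (7 × max(0, T̄ − 11.5)): 0.0, 100.1, 0.0, 79.1, 36.4, 70.7, 79.1, 91.0, 19.6, 24.5, 11.9, 22.4, 0.0, 22.4, 109.2, 0.0, 54.6, 11.9.
Season total = 732.9 DD.
Complete generations = ⌊732.9 / 320⌋ = 2.

2 generations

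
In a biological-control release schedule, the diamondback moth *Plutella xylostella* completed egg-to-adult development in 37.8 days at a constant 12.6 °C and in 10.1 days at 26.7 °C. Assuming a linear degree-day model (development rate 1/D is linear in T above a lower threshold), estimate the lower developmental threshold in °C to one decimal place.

Linear rate model ⇒ the product D·(T − T_b) is constant across temperatures.
37.8·(12.6 − T_b) = 10.1·(26.7 − T_b)
T_b = (37.8·12.6 − 10.1·26.7) / (37.8 − 10.1) = 206.61 / 27.7 = 7.459 °C ≈ 7.5 °C.

7.5 °C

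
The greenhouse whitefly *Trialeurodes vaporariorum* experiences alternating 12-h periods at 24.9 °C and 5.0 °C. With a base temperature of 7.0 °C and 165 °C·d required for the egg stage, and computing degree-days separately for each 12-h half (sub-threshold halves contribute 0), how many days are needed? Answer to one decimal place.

18.4 days

Day half: max(0, 24.9 − 7.0) × 0.5 = 17.9 × 0.5 = 8.95 DD.
Night half: max(0, 5.0 − 7.0) × 0.5 = 0.0 × 0.5 = 0.00 DD.
Per 24 h: 8.95 DD/day.
Duration = 165 / 8.95 = 18.436 ≈ 18.4 days.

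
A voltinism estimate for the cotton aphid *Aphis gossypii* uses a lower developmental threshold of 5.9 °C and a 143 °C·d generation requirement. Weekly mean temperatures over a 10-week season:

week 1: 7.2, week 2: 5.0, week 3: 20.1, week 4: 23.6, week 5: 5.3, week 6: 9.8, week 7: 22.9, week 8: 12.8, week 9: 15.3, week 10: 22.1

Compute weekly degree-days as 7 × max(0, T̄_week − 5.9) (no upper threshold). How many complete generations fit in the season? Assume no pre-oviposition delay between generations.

Weekly DD (7 × max(0, T̄ − 5.9)): 9.1, 0.0, 99.4, 123.9, 0.0, 27.3, 119.0, 48.3, 65.8, 113.4.
Season total = 606.2 DD.
Complete generations = ⌊606.2 / 143⌋ = 4.

4 generations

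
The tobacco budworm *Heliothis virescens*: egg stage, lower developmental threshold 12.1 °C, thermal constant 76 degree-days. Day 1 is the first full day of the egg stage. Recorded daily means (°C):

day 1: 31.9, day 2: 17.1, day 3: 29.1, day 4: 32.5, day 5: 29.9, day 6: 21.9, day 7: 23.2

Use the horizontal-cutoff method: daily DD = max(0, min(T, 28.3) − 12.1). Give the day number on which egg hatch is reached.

Daily DD above 12.1 °C (capped at 16.2): 16.2, 5.0, 16.2, 16.2, 16.2, 9.8, 11.1.
Cumulative: 16.2, 21.2, 37.4, 53.6, 69.8, 79.6, 90.7.
The total first reaches 76 DD on day 6.

day 6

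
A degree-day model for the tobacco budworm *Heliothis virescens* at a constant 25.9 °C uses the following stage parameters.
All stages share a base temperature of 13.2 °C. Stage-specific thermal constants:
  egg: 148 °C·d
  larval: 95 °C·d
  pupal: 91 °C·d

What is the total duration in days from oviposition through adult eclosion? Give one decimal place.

26.3 days

Daily accumulation at 25.9 °C = 25.9 − 13.2 = 12.7 DD/day.
Total K = 148 + 95 + 91 = 334 DD.
Total duration = 334 / 12.7 = 26.299 ≈ 26.3 days.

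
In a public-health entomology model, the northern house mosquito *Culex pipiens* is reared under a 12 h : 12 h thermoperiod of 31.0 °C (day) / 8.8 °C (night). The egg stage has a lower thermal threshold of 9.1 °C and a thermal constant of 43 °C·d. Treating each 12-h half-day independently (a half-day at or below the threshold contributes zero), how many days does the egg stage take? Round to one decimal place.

Day half: max(0, 31.0 − 9.1) × 0.5 = 21.9 × 0.5 = 10.95 DD.
Night half: max(0, 8.8 − 9.1) × 0.5 = 0.0 × 0.5 = 0.00 DD.
Per 24 h: 10.95 DD/day.
Duration = 43 / 10.95 = 3.927 ≈ 3.9 days.

3.9 days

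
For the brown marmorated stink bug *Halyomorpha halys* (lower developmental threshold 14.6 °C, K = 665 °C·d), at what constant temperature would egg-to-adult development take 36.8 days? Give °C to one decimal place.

32.7 °C

Required daily accumulation = 665 / 36.8 = 18.071 DD/day.
T = T_base + 18.071 = 14.6 + 18.071 = 32.671 ≈ 32.7 °C.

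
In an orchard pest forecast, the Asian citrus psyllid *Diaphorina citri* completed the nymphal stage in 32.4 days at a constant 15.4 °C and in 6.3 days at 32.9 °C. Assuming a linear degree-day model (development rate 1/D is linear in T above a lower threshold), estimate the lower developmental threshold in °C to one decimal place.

Under the model K = D·(T − T_b), so D₁·(T₁ − T_b) = D₂·(T₂ − T_b).
32.4·(15.4 − T_b) = 6.3·(32.9 − T_b)
T_b = (32.4·15.4 − 6.3·32.9) / (32.4 − 6.3) = 291.69 / 26.1 = 11.176 °C ≈ 11.2 °C.

11.2 °C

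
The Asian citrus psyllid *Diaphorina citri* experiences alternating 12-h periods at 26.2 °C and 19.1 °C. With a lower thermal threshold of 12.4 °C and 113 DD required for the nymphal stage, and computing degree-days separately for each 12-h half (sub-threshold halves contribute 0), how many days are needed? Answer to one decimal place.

11.0 days

Day half: max(0, 26.2 − 12.4) × 0.5 = 13.8 × 0.5 = 6.90 DD.
Night half: max(0, 19.1 − 12.4) × 0.5 = 6.7 × 0.5 = 3.35 DD.
Per 24 h: 10.25 DD/day.
Duration = 113 / 10.25 = 11.024 ≈ 11.0 days.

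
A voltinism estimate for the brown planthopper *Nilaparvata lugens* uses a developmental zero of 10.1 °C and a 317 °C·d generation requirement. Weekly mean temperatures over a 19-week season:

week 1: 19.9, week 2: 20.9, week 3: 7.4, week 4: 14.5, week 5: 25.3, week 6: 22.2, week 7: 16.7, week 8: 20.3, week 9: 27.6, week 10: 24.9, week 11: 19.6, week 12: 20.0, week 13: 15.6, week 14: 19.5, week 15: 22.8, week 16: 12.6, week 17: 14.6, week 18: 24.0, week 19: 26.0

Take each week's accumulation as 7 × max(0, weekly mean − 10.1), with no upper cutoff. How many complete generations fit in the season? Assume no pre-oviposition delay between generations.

4 generations

Weekly DD (7 × max(0, T̄ − 10.1)): 68.6, 75.6, 0.0, 30.8, 106.4, 84.7, 46.2, 71.4, 122.5, 103.6, 66.5, 69.3, 38.5, 65.8, 88.9, 17.5, 31.5, 97.3, 111.3.
Season total = 1296.4 DD.
Complete generations = ⌊1296.4 / 317⌋ = 4.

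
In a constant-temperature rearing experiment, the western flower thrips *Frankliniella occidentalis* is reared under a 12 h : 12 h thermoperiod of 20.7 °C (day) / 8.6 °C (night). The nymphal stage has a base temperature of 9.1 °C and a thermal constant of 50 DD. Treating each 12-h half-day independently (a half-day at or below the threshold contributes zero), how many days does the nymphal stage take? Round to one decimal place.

8.6 days

Day half: max(0, 20.7 − 9.1) × 0.5 = 11.6 × 0.5 = 5.80 DD.
Night half: max(0, 8.6 − 9.1) × 0.5 = 0.0 × 0.5 = 0.00 DD.
Per 24 h: 5.80 DD/day.
Duration = 50 / 5.80 = 8.621 ≈ 8.6 days.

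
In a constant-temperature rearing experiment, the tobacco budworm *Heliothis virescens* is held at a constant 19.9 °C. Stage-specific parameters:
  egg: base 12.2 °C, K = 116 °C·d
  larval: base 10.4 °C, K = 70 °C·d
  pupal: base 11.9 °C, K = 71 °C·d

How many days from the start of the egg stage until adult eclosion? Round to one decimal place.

egg: 116 / (19.9 − 12.2) = 116 / 7.7 = 15.065 d.
larval: 70 / (19.9 − 10.4) = 70 / 9.5 = 7.368 d.
pupal: 71 / (19.9 − 11.9) = 71 / 8.0 = 8.875 d.
Sum = 31.308 ≈ 31.3 days.

31.3 days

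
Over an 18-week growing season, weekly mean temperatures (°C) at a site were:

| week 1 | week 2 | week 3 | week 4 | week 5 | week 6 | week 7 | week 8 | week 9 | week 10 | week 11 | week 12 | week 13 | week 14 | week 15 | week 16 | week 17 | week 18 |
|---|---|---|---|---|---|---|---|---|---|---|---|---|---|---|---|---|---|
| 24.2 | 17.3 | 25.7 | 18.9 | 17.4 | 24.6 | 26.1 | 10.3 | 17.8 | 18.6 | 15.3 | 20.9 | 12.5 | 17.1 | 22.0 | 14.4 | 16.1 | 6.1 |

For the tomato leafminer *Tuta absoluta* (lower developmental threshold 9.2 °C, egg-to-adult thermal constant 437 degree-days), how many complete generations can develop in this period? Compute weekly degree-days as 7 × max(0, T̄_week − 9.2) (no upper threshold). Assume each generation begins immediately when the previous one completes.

2 generations

Weekly DD (7 × max(0, T̄ − 9.2)): 105.0, 56.7, 115.5, 67.9, 57.4, 107.8, 118.3, 7.7, 60.2, 65.8, 42.7, 81.9, 23.1, 55.3, 89.6, 36.4, 48.3, 0.0.
Season total = 1139.6 DD.
Complete generations = ⌊1139.6 / 437⌋ = 2.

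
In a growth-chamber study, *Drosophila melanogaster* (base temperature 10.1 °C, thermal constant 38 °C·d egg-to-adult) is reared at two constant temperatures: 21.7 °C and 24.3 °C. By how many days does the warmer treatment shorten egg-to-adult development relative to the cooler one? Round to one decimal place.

At 21.7 °C: 38 / (21.7 − 10.1) = 38 / 11.6 = 3.276 d.
At 24.3 °C: 38 / (24.3 − 10.1) = 38 / 14.2 = 2.676 d.
Difference = |3.276 − 2.676| = 0.600 ≈ 0.6 days.

0.6 days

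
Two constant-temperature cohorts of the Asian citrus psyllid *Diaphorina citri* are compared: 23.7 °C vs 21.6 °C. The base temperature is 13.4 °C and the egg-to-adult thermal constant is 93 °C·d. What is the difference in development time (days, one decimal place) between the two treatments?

2.3 days

At 23.7 °C: 93 / (23.7 − 13.4) = 93 / 10.3 = 9.029 d.
At 21.6 °C: 93 / (21.6 − 13.4) = 93 / 8.2 = 11.341 d.
Difference = |9.029 − 11.341| = 2.312 ≈ 2.3 days.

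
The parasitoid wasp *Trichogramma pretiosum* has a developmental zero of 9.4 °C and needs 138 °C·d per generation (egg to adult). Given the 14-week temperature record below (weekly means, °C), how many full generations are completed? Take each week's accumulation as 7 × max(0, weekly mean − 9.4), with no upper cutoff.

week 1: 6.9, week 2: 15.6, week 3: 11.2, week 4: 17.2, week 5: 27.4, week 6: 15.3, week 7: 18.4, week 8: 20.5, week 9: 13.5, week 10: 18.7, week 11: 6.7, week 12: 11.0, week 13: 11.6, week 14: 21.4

4 generations

Weekly DD (7 × max(0, T̄ − 9.4)): 0.0, 43.4, 12.6, 54.6, 126.0, 41.3, 63.0, 77.7, 28.7, 65.1, 0.0, 11.2, 15.4, 84.0.
Season total = 623.0 DD.
Complete generations = ⌊623.0 / 138⌋ = 4.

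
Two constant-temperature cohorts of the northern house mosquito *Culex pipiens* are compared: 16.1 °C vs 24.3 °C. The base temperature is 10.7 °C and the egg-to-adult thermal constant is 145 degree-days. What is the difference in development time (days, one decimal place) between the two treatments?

At 16.1 °C: 145 / (16.1 − 10.7) = 145 / 5.4 = 26.852 d.
At 24.3 °C: 145 / (24.3 − 10.7) = 145 / 13.6 = 10.662 d.
Difference = |26.852 − 10.662| = 16.190 ≈ 16.2 days.

16.2 days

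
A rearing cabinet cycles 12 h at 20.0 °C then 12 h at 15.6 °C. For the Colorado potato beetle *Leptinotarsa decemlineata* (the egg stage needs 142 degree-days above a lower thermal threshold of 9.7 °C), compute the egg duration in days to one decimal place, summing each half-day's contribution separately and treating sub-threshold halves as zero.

Day half: max(0, 20.0 − 9.7) × 0.5 = 10.3 × 0.5 = 5.15 DD.
Night half: max(0, 15.6 − 9.7) × 0.5 = 5.9 × 0.5 = 2.95 DD.
Per 24 h: 8.10 DD/day.
Duration = 142 / 8.10 = 17.531 ≈ 17.5 days.

17.5 days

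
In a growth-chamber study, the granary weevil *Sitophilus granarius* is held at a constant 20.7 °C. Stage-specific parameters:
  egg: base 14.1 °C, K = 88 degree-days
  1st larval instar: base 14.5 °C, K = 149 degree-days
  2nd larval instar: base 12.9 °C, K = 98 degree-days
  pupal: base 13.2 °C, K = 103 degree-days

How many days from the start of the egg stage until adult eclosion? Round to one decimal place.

egg: 88 / (20.7 − 14.1) = 88 / 6.6 = 13.333 d.
1st larval instar: 149 / (20.7 − 14.5) = 149 / 6.2 = 24.032 d.
2nd larval instar: 98 / (20.7 − 12.9) = 98 / 7.8 = 12.564 d.
pupal: 103 / (20.7 − 13.2) = 103 / 7.5 = 13.733 d.
Sum = 63.663 ≈ 63.7 days.

63.7 days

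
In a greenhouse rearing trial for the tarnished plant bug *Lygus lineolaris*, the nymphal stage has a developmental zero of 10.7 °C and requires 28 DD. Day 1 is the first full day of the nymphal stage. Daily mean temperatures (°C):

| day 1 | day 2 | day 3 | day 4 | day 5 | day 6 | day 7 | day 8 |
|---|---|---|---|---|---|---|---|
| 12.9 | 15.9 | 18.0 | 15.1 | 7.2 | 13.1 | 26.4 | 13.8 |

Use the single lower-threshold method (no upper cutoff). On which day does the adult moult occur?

Daily DD above 10.7 °C: 2.2, 5.2, 7.3, 4.4, 0.0, 2.4, 15.7, 3.1.
Cumulative: 2.2, 7.4, 14.7, 19.1, 19.1, 21.5, 37.2, 40.3.
The total first reaches 28 DD on day 7.

day 7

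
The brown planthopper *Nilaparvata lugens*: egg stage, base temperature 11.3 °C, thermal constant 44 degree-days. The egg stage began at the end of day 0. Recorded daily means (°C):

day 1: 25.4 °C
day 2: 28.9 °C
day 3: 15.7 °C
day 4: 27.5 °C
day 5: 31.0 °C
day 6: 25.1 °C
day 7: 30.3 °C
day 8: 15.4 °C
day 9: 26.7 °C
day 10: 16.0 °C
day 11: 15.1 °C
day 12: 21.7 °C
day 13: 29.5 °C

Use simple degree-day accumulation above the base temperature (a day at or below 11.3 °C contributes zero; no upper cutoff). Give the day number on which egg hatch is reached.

Daily DD above 11.3 °C: 14.1, 17.6, 4.4, 16.2, 19.7, 13.8, 19.0, 4.1, 15.4, 4.7, 3.8, 10.4, 18.2.
Cumulative: 14.1, 31.7, 36.1, 52.3, 72.0, 85.8, 104.8, 108.9, 124.3, 129.0, 132.8, 143.2, 161.4.
The total first reaches 44 DD on day 4.

day 4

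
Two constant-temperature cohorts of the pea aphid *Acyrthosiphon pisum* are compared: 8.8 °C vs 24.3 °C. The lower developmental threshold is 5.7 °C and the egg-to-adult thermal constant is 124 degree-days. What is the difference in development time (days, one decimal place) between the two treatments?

33.3 days

At 8.8 °C: 124 / (8.8 − 5.7) = 124 / 3.1 = 40.000 d.
At 24.3 °C: 124 / (24.3 − 5.7) = 124 / 18.6 = 6.667 d.
Difference = |40.000 − 6.667| = 33.333 ≈ 33.3 days.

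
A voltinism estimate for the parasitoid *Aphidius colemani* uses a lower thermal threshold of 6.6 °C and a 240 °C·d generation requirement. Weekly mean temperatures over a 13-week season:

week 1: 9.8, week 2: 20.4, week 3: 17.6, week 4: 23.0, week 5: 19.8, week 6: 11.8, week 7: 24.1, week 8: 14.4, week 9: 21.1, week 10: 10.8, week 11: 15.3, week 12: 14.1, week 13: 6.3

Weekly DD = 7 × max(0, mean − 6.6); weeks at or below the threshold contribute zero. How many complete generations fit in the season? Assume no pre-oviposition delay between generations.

3 generations

Weekly DD (7 × max(0, T̄ − 6.6)): 22.4, 96.6, 77.0, 114.8, 92.4, 36.4, 122.5, 54.6, 101.5, 29.4, 60.9, 52.5, 0.0.
Season total = 861.0 DD.
Complete generations = ⌊861.0 / 240⌋ = 3.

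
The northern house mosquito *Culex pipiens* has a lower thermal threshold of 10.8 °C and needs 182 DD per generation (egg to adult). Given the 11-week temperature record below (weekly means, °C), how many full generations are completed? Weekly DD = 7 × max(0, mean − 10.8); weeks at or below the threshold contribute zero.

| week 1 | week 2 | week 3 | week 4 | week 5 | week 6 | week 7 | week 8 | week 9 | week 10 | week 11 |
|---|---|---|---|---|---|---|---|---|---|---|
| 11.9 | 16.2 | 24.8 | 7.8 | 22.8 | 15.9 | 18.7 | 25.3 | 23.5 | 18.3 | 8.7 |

3 generations

Weekly DD (7 × max(0, T̄ − 10.8)): 7.7, 37.8, 98.0, 0.0, 84.0, 35.7, 55.3, 101.5, 88.9, 52.5, 0.0.
Season total = 561.4 DD.
Complete generations = ⌊561.4 / 182⌋ = 3.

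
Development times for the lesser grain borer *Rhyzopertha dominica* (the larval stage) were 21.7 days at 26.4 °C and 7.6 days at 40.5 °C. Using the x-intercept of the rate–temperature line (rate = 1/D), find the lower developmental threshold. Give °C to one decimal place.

18.8 °C

Linear rate model ⇒ the product D·(T − T_b) is constant across temperatures.
21.7·(26.4 − T_b) = 7.6·(40.5 − T_b)
T_b = (21.7·26.4 − 7.6·40.5) / (21.7 − 7.6) = 265.08 / 14.1 = 18.800 °C ≈ 18.8 °C.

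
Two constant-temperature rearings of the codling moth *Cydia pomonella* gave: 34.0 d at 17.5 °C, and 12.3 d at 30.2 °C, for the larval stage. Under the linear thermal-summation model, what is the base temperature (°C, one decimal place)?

Linear rate model ⇒ the product D·(T − T_b) is constant across temperatures.
34.0·(17.5 − T_b) = 12.3·(30.2 − T_b)
T_b = (34.0·17.5 − 12.3·30.2) / (34.0 − 12.3) = 223.54 / 21.7 = 10.301 °C ≈ 10.3 °C.

10.3 °C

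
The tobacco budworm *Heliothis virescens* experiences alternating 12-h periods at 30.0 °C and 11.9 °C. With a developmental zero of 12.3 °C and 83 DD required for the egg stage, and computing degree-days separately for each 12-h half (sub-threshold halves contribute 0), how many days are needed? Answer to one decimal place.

9.4 days

Day half: max(0, 30.0 − 12.3) × 0.5 = 17.7 × 0.5 = 8.85 DD.
Night half: max(0, 11.9 − 12.3) × 0.5 = 0.0 × 0.5 = 0.00 DD.
Per 24 h: 8.85 DD/day.
Duration = 83 / 8.85 = 9.379 ≈ 9.4 days.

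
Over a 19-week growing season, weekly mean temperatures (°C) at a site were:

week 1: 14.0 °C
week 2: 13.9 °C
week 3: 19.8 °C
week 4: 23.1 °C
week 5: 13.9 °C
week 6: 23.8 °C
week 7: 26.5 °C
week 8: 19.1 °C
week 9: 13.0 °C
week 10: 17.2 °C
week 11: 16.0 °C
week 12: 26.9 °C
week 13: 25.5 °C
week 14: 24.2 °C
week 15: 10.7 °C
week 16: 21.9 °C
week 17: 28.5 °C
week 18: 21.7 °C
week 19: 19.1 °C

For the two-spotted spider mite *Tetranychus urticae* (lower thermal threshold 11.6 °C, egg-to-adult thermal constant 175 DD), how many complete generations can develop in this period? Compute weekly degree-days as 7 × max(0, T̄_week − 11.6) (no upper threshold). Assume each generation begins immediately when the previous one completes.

6 generations

Weekly DD (7 × max(0, T̄ − 11.6)): 16.8, 16.1, 57.4, 80.5, 16.1, 85.4, 104.3, 52.5, 9.8, 39.2, 30.8, 107.1, 97.3, 88.2, 0.0, 72.1, 118.3, 70.7, 52.5.
Season total = 1115.1 DD.
Complete generations = ⌊1115.1 / 175⌋ = 6.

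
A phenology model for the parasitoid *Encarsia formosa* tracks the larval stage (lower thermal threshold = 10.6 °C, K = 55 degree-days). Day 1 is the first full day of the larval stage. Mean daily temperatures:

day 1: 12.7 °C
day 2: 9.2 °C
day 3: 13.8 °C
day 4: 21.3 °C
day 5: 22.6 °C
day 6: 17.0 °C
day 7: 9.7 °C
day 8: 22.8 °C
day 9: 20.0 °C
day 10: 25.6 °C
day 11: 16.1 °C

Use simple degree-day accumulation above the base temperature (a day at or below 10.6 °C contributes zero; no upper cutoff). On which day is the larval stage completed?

day 9

Daily DD above 10.6 °C: 2.1, 0.0, 3.2, 10.7, 12.0, 6.4, 0.0, 12.2, 9.4, 15.0, 5.5.
Cumulative: 2.1, 2.1, 5.3, 16.0, 28.0, 34.4, 34.4, 46.6, 56.0, 71.0, 76.5.
The total first reaches 55 DD on day 9.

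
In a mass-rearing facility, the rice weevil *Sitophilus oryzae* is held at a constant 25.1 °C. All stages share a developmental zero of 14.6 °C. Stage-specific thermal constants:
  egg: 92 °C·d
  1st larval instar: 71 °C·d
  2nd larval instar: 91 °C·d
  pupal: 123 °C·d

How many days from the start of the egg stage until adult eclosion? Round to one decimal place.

Daily accumulation at 25.1 °C = 25.1 − 14.6 = 10.5 DD/day.
Total K = 92 + 71 + 91 + 123 = 377 DD.
Total duration = 377 / 10.5 = 35.905 ≈ 35.9 days.

35.9 days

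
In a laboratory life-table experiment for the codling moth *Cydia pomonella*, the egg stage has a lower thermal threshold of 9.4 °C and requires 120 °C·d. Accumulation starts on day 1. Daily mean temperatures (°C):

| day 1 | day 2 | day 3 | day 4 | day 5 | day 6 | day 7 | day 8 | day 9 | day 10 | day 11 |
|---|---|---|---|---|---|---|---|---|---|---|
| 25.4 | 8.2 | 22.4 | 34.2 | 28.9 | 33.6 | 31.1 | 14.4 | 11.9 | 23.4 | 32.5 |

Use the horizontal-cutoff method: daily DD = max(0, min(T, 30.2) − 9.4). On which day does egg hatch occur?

Daily DD above 9.4 °C (capped at 20.8): 16.0, 0.0, 13.0, 20.8, 19.5, 20.8, 20.8, 5.0, 2.5, 14.0, 20.8.
Cumulative: 16.0, 16.0, 29.0, 49.8, 69.3, 90.1, 110.9, 115.9, 118.4, 132.4, 153.2.
The total first reaches 120 DD on day 10.

day 10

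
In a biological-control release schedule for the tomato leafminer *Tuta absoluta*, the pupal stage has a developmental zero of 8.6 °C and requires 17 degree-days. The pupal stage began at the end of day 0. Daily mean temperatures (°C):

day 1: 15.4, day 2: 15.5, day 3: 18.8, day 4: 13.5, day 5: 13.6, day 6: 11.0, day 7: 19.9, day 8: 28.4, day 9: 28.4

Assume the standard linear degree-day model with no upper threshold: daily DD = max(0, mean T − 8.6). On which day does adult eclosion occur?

day 3

Daily DD above 8.6 °C: 6.8, 6.9, 10.2, 4.9, 5.0, 2.4, 11.3, 19.8, 19.8.
Cumulative: 6.8, 13.7, 23.9, 28.8, 33.8, 36.2, 47.5, 67.3, 87.1.
The total first reaches 17 DD on day 3.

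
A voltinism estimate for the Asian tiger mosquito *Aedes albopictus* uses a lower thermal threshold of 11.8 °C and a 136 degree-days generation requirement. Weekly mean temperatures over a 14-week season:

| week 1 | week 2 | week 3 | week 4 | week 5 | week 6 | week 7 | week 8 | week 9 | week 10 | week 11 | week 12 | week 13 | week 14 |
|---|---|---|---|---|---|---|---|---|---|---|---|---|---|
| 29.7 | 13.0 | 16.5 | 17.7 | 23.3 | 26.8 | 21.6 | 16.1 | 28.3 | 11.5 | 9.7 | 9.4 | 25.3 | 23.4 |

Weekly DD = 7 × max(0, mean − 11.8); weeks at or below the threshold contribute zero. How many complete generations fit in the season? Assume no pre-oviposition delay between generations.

5 generations

Weekly DD (7 × max(0, T̄ − 11.8)): 125.3, 8.4, 32.9, 41.3, 80.5, 105.0, 68.6, 30.1, 115.5, 0.0, 0.0, 0.0, 94.5, 81.2.
Season total = 783.3 DD.
Complete generations = ⌊783.3 / 136⌋ = 5.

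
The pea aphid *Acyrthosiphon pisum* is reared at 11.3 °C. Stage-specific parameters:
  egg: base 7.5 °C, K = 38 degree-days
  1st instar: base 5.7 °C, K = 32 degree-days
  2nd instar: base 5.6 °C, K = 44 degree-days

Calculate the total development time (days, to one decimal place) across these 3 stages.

egg: 38 / (11.3 − 7.5) = 38 / 3.8 = 10.000 d.
1st instar: 32 / (11.3 − 5.7) = 32 / 5.6 = 5.714 d.
2nd instar: 44 / (11.3 − 5.6) = 44 / 5.7 = 7.719 d.
Sum = 23.434 ≈ 23.4 days.

23.4 days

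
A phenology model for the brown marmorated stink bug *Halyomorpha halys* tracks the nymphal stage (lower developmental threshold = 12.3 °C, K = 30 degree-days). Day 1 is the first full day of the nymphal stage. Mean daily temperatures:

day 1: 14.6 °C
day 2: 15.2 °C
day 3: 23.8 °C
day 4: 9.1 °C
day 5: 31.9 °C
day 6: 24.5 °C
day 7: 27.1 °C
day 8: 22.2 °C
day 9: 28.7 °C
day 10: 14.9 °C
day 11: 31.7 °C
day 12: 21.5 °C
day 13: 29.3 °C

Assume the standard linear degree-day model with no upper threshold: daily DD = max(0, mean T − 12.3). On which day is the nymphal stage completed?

day 5

Daily DD above 12.3 °C: 2.3, 2.9, 11.5, 0.0, 19.6, 12.2, 14.8, 9.9, 16.4, 2.6, 19.4, 9.2, 17.0.
Cumulative: 2.3, 5.2, 16.7, 16.7, 36.3, 48.5, 63.3, 73.2, 89.6, 92.2, 111.6, 120.8, 137.8.
The total first reaches 30 DD on day 5.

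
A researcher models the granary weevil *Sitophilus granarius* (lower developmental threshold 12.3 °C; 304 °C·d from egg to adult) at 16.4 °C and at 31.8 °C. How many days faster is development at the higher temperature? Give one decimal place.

At 16.4 °C: 304 / (16.4 − 12.3) = 304 / 4.1 = 74.146 d.
At 31.8 °C: 304 / (31.8 − 12.3) = 304 / 19.5 = 15.590 d.
Difference = |74.146 − 15.590| = 58.557 ≈ 58.6 days.

58.6 days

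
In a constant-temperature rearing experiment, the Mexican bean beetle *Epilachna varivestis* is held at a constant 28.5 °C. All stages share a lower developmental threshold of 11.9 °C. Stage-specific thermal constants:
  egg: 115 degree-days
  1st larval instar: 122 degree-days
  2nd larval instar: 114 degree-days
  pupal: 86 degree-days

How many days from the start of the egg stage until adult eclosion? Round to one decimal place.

26.3 days

Daily accumulation at 28.5 °C = 28.5 − 11.9 = 16.6 DD/day.
Total K = 115 + 122 + 114 + 86 = 437 DD.
Total duration = 437 / 16.6 = 26.325 ≈ 26.3 days.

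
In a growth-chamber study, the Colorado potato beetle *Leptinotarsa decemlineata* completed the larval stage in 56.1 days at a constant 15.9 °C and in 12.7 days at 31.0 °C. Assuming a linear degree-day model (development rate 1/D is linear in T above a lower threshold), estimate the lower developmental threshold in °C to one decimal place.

Under the model K = D·(T − T_b), so D₁·(T₁ − T_b) = D₂·(T₂ − T_b).
56.1·(15.9 − T_b) = 12.7·(31.0 − T_b)
T_b = (56.1·15.9 − 12.7·31.0) / (56.1 − 12.7) = 498.29 / 43.4 = 11.481 °C ≈ 11.5 °C.

11.5 °C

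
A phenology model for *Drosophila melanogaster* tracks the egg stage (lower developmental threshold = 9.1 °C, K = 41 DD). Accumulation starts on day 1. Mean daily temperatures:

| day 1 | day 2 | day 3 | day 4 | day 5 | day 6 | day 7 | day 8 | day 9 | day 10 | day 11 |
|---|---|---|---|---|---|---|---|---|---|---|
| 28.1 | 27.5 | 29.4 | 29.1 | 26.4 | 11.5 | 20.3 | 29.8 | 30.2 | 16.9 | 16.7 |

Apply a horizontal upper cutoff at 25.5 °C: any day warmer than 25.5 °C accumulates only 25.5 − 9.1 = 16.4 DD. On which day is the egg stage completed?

Daily DD above 9.1 °C (capped at 16.4): 16.4, 16.4, 16.4, 16.4, 16.4, 2.4, 11.2, 16.4, 16.4, 7.8, 7.6.
Cumulative: 16.4, 32.8, 49.2, 65.6, 82.0, 84.4, 95.6, 112.0, 128.4, 136.2, 143.8.
The total first reaches 41 DD on day 3.

day 3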